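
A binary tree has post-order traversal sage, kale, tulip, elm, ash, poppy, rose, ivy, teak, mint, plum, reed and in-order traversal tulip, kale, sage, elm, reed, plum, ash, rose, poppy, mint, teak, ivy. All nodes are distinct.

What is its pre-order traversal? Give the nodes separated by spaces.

reed elm tulip kale sage plum mint rose ash poppy teak ivy

The last element of post-order is the root; it splits in-order into left and right subtrees.
Root reed: left subtree has 4 nodes {tulip, kale, sage, elm}, right has 7 {plum, ash, rose, poppy, mint, teak, ivy}.
  Root elm: left subtree has 3 nodes {tulip, kale, sage}, right has 0 { }.
    Root tulip: left subtree has 0 nodes { }, right has 2 {kale, sage}.
      Root kale: left subtree has 0 nodes { }, right has 1 {sage}.
  Root plum: left subtree has 0 nodes { }, right has 6 {ash, rose, poppy, mint, teak, ivy}.
    Root mint: left subtree has 3 nodes {ash, rose, poppy}, right has 2 {teak, ivy}.
      Root rose: left subtree has 1 node {ash}, right has 1 {poppy}.
      Root teak: left subtree has 0 nodes { }, right has 1 {ivy}.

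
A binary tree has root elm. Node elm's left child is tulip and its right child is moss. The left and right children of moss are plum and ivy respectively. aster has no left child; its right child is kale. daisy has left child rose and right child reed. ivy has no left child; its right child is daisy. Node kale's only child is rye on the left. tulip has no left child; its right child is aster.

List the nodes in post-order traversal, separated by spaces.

rye kale aster tulip plum rose reed daisy ivy moss elm

Post-order visits the left subtree, then the right subtree, then the node.
At elm: go left to tulip.
  At tulip: no left child.
  At tulip: go right to aster.
    At aster: no left child.
    At aster: go right to kale.
      At kale: go left to rye.
        rye is a leaf — visit rye.
      At kale: no right child.
      Visit kale.
    Visit aster.
  Visit tulip.
At elm: go right to moss.
  At moss: go left to plum.
    plum is a leaf — visit plum.
  At moss: go right to ivy.
    At ivy: no left child.
    At ivy: go right to daisy.
      At daisy: go left to rose.
        rose is a leaf — visit rose.
      At daisy: go right to reed.
        reed is a leaf — visit reed.
      Visit daisy.
    Visit ivy.
  Visit moss.
Visit elm.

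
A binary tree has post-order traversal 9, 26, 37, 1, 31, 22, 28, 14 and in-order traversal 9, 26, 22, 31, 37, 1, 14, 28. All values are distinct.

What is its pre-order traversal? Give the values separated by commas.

14, 22, 26, 9, 31, 1, 37, 28

The last element of post-order is the root; it splits in-order into left and right subtrees.
Root 14: left subtree has 6 nodes {9, 26, 22, 31, 37, 1}, right has 1 {28}.
  Root 22: left subtree has 2 nodes {9, 26}, right has 3 {31, 37, 1}.
    Root 26: left subtree has 1 node {9}, right has 0 { }.
    Root 31: left subtree has 0 nodes { }, right has 2 {37, 1}.
      Root 1: left subtree has 1 node {37}, right has 0 { }.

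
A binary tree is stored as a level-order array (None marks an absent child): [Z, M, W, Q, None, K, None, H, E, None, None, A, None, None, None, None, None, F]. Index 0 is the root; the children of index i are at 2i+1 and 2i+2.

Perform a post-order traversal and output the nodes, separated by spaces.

H F E Q M A K W Z

Post-order visits the left subtree, then the right subtree, then the node.
At Z: go left to M.
  At M: go left to Q.
    At Q: go left to H.
      H is a leaf — visit H.
    At Q: go right to E.
      At E: go left to F.
        F is a leaf — visit F.
      At E: no right child.
      Visit E.
    Visit Q.
  At M: no right child.
  Visit M.
At Z: go right to W.
  At W: go left to K.
    At K: go left to A.
      A is a leaf — visit A.
    At K: no right child.
    Visit K.
  At W: no right child.
  Visit W.
Visit Z.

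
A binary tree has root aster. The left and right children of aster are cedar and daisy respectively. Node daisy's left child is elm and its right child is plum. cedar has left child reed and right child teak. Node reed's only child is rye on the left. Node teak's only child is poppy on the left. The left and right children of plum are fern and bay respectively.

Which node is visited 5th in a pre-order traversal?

Pre-order visits the node, then its left subtree, then its right subtree.
Visit aster.
At aster: go left to cedar.
  Visit cedar.
  At cedar: go left to reed.
    Visit reed.
    At reed: go left to rye.
      rye is a leaf — visit rye.
    At reed: no right child.
  At cedar: go right to teak.
    Visit teak.
    At teak: go left to poppy.
      poppy is a leaf — visit poppy.
    At teak: no right child.
At aster: go right to daisy.
  Visit daisy.
  At daisy: go left to elm.
    elm is a leaf — visit elm.
  At daisy: go right to plum.
    Visit plum.
    At plum: go left to fern.
      fern is a leaf — visit fern.
    At plum: go right to bay.
      bay is a leaf — visit bay.
Full pre-order sequence: aster, cedar, reed, rye, teak, poppy, daisy, elm, plum, fern, bay.

teak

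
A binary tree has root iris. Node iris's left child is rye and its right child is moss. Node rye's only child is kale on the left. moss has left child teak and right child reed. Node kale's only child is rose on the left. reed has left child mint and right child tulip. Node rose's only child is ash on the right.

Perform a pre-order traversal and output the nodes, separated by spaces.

Pre-order visits the node, then its left subtree, then its right subtree.
Visit iris.
At iris: go left to rye.
  Visit rye.
  At rye: go left to kale.
    Visit kale.
    At kale: go left to rose.
      Visit rose.
      At rose: no left child.
      At rose: go right to ash.
        ash is a leaf — visit ash.
    At kale: no right child.
  At rye: no right child.
At iris: go right to moss.
  Visit moss.
  At moss: go left to teak.
    teak is a leaf — visit teak.
  At moss: go right to reed.
    Visit reed.
    At reed: go left to mint.
      mint is a leaf — visit mint.
    At reed: go right to tulip.
      tulip is a leaf — visit tulip.

iris rye kale rose ash moss teak reed mint tulip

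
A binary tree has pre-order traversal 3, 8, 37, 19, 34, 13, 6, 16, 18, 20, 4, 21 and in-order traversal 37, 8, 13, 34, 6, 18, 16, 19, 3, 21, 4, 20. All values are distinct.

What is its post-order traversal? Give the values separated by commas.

37, 13, 18, 16, 6, 34, 19, 8, 21, 4, 20, 3

The first element of pre-order is the root; it splits in-order into left and right subtrees.
Root 3: left subtree has 8 nodes {37, 8, 13, 34, 6, 18, 16, 19}, right has 3 {21, 4, 20}.
  Root 8: left subtree has 1 node {37}, right has 6 {13, 34, 6, 18, 16, 19}.
    Root 19: left subtree has 5 nodes {13, 34, 6, 18, 16}, right has 0 { }.
      Root 34: left subtree has 1 node {13}, right has 3 {6, 18, 16}.
        Root 6: left subtree has 0 nodes { }, right has 2 {18, 16}.
          Root 16: left subtree has 1 node {18}, right has 0 { }.
  Root 20: left subtree has 2 nodes {21, 4}, right has 0 { }.
    Root 4: left subtree has 1 node {21}, right has 0 { }.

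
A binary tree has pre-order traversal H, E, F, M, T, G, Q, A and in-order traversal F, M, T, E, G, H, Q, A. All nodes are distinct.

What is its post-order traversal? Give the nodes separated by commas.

T, M, F, G, E, A, Q, H

The first element of pre-order is the root; it splits in-order into left and right subtrees.
Root H: left subtree has 5 nodes {F, M, T, E, G}, right has 2 {Q, A}.
  Root E: left subtree has 3 nodes {F, M, T}, right has 1 {G}.
    Root F: left subtree has 0 nodes { }, right has 2 {M, T}.
      Root M: left subtree has 0 nodes { }, right has 1 {T}.
  Root Q: left subtree has 0 nodes { }, right has 1 {A}.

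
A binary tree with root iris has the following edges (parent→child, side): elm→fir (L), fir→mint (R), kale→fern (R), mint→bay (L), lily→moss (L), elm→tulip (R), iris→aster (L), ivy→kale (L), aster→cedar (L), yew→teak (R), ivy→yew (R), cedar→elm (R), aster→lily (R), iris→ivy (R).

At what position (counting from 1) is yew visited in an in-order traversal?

14

In-order visits the left subtree, then the node, then the right subtree.
At iris: go left to aster.
  At aster: go left to cedar.
    At cedar: no left child.
    Visit cedar.
    At cedar: go right to elm.
      At elm: go left to fir.
        At fir: no left child.
        Visit fir.
        At fir: go right to mint.
          At mint: go left to bay.
            bay is a leaf — visit bay.
          Visit mint.
          At mint: no right child.
      Visit elm.
      At elm: go right to tulip.
        tulip is a leaf — visit tulip.
  Visit aster.
  At aster: go right to lily.
    At lily: go left to moss.
      moss is a leaf — visit moss.
    Visit lily.
    At lily: no right child.
Visit iris.
At iris: go right to ivy.
  At ivy: go left to kale.
    At kale: no left child.
    Visit kale.
    At kale: go right to fern.
      fern is a leaf — visit fern.
  Visit ivy.
  At ivy: go right to yew.
    At yew: no left child.
    Visit yew.
    At yew: go right to teak.
      teak is a leaf — visit teak.
Full in-order sequence: cedar, fir, bay, mint, elm, tulip, aster, moss, lily, iris, kale, fern, ivy, yew, teak.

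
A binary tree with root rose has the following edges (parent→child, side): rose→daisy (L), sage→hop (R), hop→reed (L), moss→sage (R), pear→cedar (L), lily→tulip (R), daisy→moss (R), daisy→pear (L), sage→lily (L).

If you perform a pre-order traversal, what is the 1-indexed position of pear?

3

Pre-order visits the node, then its left subtree, then its right subtree.
Visit rose.
At rose: go left to daisy.
  Visit daisy.
  At daisy: go left to pear.
    Visit pear.
    At pear: go left to cedar.
      cedar is a leaf — visit cedar.
    At pear: no right child.
  At daisy: go right to moss.
    Visit moss.
    At moss: no left child.
    At moss: go right to sage.
      Visit sage.
      At sage: go left to lily.
        Visit lily.
        At lily: no left child.
        At lily: go right to tulip.
          tulip is a leaf — visit tulip.
      At sage: go right to hop.
        Visit hop.
        At hop: go left to reed.
          reed is a leaf — visit reed.
        At hop: no right child.
At rose: no right child.
Full pre-order sequence: rose, daisy, pear, cedar, moss, sage, lily, tulip, hop, reed.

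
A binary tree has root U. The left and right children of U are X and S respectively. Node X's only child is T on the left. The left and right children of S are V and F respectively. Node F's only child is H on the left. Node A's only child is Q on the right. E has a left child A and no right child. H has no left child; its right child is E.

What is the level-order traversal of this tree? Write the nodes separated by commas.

Level-order visits nodes level by level from the root, left to right within each level.
Level 0: U
Level 1: X, S
Level 2: T, V, F
Level 3: H
Level 4: E
Level 5: A
Level 6: Q

U, X, S, T, V, F, H, E, A, Q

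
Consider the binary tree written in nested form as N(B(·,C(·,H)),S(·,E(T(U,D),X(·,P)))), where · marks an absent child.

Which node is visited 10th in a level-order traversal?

Level-order visits nodes level by level from the root, left to right within each level.
Level 0: N
Level 1: B, S
Level 2: C, E
Level 3: H, T, X
Level 4: U, D, P
Full level-order sequence: N, B, S, C, E, H, T, X, U, D, P.

D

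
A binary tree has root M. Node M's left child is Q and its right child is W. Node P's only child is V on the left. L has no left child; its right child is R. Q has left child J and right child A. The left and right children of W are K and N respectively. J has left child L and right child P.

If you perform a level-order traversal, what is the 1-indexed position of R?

10

Level-order visits nodes level by level from the root, left to right within each level.
Level 0: M
Level 1: Q, W
Level 2: J, A, K, N
Level 3: L, P
Level 4: R, V
Full level-order sequence: M, Q, W, J, A, K, N, L, P, R, V.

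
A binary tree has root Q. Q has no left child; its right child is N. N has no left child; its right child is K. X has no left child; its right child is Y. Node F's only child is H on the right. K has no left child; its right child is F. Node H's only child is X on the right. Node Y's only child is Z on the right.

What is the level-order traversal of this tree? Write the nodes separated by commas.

Q, N, K, F, H, X, Y, Z

Level-order visits nodes level by level from the root, left to right within each level.
Level 0: Q
Level 1: N
Level 2: K
Level 3: F
Level 4: H
Level 5: X
Level 6: Y
Level 7: Z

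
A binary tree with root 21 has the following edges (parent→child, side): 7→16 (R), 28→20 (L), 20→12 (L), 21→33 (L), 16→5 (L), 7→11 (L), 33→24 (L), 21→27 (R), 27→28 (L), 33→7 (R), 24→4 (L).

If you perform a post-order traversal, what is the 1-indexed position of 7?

Post-order visits the left subtree, then the right subtree, then the node.
At 21: go left to 33.
  At 33: go left to 24.
    At 24: go left to 4.
      4 is a leaf — visit 4.
    At 24: no right child.
    Visit 24.
  At 33: go right to 7.
    At 7: go left to 11.
      11 is a leaf — visit 11.
    At 7: go right to 16.
      At 16: go left to 5.
        5 is a leaf — visit 5.
      At 16: no right child.
      Visit 16.
    Visit 7.
  Visit 33.
At 21: go right to 27.
  At 27: go left to 28.
    At 28: go left to 20.
      At 20: go left to 12.
        12 is a leaf — visit 12.
      At 20: no right child.
      Visit 20.
    At 28: no right child.
    Visit 28.
  At 27: no right child.
  Visit 27.
Visit 21.
Full post-order sequence: 4, 24, 11, 5, 16, 7, 33, 12, 20, 28, 27, 21.

6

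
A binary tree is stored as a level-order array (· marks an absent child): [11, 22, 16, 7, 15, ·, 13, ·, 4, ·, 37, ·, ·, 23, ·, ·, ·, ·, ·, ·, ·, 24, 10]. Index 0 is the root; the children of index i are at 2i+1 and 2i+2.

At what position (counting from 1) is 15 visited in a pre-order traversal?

Pre-order visits the node, then its left subtree, then its right subtree.
Visit 11.
At 11: go left to 22.
  Visit 22.
  At 22: go left to 7.
    Visit 7.
    At 7: no left child.
    At 7: go right to 4.
      4 is a leaf — visit 4.
  At 22: go right to 15.
    Visit 15.
    At 15: no left child.
    At 15: go right to 37.
      Visit 37.
      At 37: go left to 24.
        24 is a leaf — visit 24.
      At 37: go right to 10.
        10 is a leaf — visit 10.
At 11: go right to 16.
  Visit 16.
  At 16: no left child.
  At 16: go right to 13.
    Visit 13.
    At 13: go left to 23.
      23 is a leaf — visit 23.
    At 13: no right child.
Full pre-order sequence: 11, 22, 7, 4, 15, 37, 24, 10, 16, 13, 23.

5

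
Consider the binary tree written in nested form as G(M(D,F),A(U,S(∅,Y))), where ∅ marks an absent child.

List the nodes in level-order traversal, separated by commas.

G, M, A, D, F, U, S, Y

Level-order visits nodes level by level from the root, left to right within each level.
Level 0: G
Level 1: M, A
Level 2: D, F, U, S
Level 3: Y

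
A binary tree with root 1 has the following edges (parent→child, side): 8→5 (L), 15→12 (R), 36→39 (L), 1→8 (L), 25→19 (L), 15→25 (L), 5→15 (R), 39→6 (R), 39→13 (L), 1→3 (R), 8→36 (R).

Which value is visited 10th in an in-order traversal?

36

In-order visits the left subtree, then the node, then the right subtree.
At 1: go left to 8.
  At 8: go left to 5.
    At 5: no left child.
    Visit 5.
    At 5: go right to 15.
      At 15: go left to 25.
        At 25: go left to 19.
          19 is a leaf — visit 19.
        Visit 25.
        At 25: no right child.
      Visit 15.
      At 15: go right to 12.
        12 is a leaf — visit 12.
  Visit 8.
  At 8: go right to 36.
    At 36: go left to 39.
      At 39: go left to 13.
        13 is a leaf — visit 13.
      Visit 39.
      At 39: go right to 6.
        6 is a leaf — visit 6.
    Visit 36.
    At 36: no right child.
Visit 1.
At 1: go right to 3.
  3 is a leaf — visit 3.
Full in-order sequence: 5, 19, 25, 15, 12, 8, 13, 39, 6, 36, 1, 3.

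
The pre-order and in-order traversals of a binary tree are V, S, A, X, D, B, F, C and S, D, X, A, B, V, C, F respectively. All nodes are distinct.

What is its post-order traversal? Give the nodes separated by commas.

The first element of pre-order is the root; it splits in-order into left and right subtrees.
Root V: left subtree has 5 nodes {S, D, X, A, B}, right has 2 {C, F}.
  Root S: left subtree has 0 nodes { }, right has 4 {D, X, A, B}.
    Root A: left subtree has 2 nodes {D, X}, right has 1 {B}.
      Root X: left subtree has 1 node {D}, right has 0 { }.
  Root F: left subtree has 1 node {C}, right has 0 { }.

D, X, B, A, S, C, F, V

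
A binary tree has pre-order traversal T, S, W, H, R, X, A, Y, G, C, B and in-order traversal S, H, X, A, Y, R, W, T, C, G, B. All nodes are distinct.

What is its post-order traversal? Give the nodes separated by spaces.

Y A X R H W S C B G T

The first element of pre-order is the root; it splits in-order into left and right subtrees.
Root T: left subtree has 7 nodes {S, H, X, A, Y, R, W}, right has 3 {C, G, B}.
  Root S: left subtree has 0 nodes { }, right has 6 {H, X, A, Y, R, W}.
    Root W: left subtree has 5 nodes {H, X, A, Y, R}, right has 0 { }.
      Root H: left subtree has 0 nodes { }, right has 4 {X, A, Y, R}.
        Root R: left subtree has 3 nodes {X, A, Y}, right has 0 { }.
          Root X: left subtree has 0 nodes { }, right has 2 {A, Y}.
            Root A: left subtree has 0 nodes { }, right has 1 {Y}.
  Root G: left subtree has 1 node {C}, right has 1 {B}.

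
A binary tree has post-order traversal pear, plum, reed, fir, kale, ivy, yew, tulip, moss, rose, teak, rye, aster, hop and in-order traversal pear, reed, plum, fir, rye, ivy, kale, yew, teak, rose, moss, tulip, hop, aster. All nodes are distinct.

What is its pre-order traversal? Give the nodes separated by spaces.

The last element of post-order is the root; it splits in-order into left and right subtrees.
Root hop: left subtree has 12 nodes {pear, reed, plum, fir, rye, ivy, kale, yew, teak, rose, moss, tulip}, right has 1 {aster}.
  Root rye: left subtree has 4 nodes {pear, reed, plum, fir}, right has 7 {ivy, kale, yew, teak, rose, moss, tulip}.
    Root fir: left subtree has 3 nodes {pear, reed, plum}, right has 0 { }.
      Root reed: left subtree has 1 node {pear}, right has 1 {plum}.
    Root teak: left subtree has 3 nodes {ivy, kale, yew}, right has 3 {rose, moss, tulip}.
      Root yew: left subtree has 2 nodes {ivy, kale}, right has 0 { }.
        Root ivy: left subtree has 0 nodes { }, right has 1 {kale}.
      Root rose: left subtree has 0 nodes { }, right has 2 {moss, tulip}.
        Root moss: left subtree has 0 nodes { }, right has 1 {tulip}.

hop rye fir reed pear plum teak yew ivy kale rose moss tulip aster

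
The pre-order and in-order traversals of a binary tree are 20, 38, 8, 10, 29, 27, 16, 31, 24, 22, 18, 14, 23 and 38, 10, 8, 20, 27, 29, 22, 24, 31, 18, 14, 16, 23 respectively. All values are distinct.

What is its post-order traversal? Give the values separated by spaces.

10 8 38 27 22 24 14 18 31 23 16 29 20

The first element of pre-order is the root; it splits in-order into left and right subtrees.
Root 20: left subtree has 3 nodes {38, 10, 8}, right has 9 {27, 29, 22, 24, 31, 18, 14, 16, 23}.
  Root 38: left subtree has 0 nodes { }, right has 2 {10, 8}.
    Root 8: left subtree has 1 node {10}, right has 0 { }.
  Root 29: left subtree has 1 node {27}, right has 7 {22, 24, 31, 18, 14, 16, 23}.
    Root 16: left subtree has 5 nodes {22, 24, 31, 18, 14}, right has 1 {23}.
      Root 31: left subtree has 2 nodes {22, 24}, right has 2 {18, 14}.
        Root 24: left subtree has 1 node {22}, right has 0 { }.
        Root 18: left subtree has 0 nodes { }, right has 1 {14}.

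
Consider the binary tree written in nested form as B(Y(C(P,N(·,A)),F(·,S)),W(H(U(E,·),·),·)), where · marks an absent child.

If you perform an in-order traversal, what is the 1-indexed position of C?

In-order visits the left subtree, then the node, then the right subtree.
At B: go left to Y.
  At Y: go left to C.
    At C: go left to P.
      P is a leaf — visit P.
    Visit C.
    At C: go right to N.
      At N: no left child.
      Visit N.
      At N: go right to A.
        A is a leaf — visit A.
  Visit Y.
  At Y: go right to F.
    At F: no left child.
    Visit F.
    At F: go right to S.
      S is a leaf — visit S.
Visit B.
At B: go right to W.
  At W: go left to H.
    At H: go left to U.
      At U: go left to E.
        E is a leaf — visit E.
      Visit U.
      At U: no right child.
    Visit H.
    At H: no right child.
  Visit W.
  At W: no right child.
Full in-order sequence: P, C, N, A, Y, F, S, B, E, U, H, W.

2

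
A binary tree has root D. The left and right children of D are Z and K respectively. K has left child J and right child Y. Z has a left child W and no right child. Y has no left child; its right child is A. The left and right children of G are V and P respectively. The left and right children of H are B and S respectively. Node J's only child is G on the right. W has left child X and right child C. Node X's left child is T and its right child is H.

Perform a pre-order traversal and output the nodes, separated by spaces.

Pre-order visits the node, then its left subtree, then its right subtree.
Visit D.
At D: go left to Z.
  Visit Z.
  At Z: go left to W.
    Visit W.
    At W: go left to X.
      Visit X.
      At X: go left to T.
        T is a leaf — visit T.
      At X: go right to H.
        Visit H.
        At H: go left to B.
          B is a leaf — visit B.
        At H: go right to S.
          S is a leaf — visit S.
    At W: go right to C.
      C is a leaf — visit C.
  At Z: no right child.
At D: go right to K.
  Visit K.
  At K: go left to J.
    Visit J.
    At J: no left child.
    At J: go right to G.
      Visit G.
      At G: go left to V.
        V is a leaf — visit V.
      At G: go right to P.
        P is a leaf — visit P.
  At K: go right to Y.
    Visit Y.
    At Y: no left child.
    At Y: go right to A.
      A is a leaf — visit A.

D Z W X T H B S C K J G V P Y A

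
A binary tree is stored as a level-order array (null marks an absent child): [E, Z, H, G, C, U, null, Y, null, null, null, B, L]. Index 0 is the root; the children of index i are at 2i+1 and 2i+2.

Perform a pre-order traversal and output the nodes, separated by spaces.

E Z G Y C H U B L

Pre-order visits the node, then its left subtree, then its right subtree.
Visit E.
At E: go left to Z.
  Visit Z.
  At Z: go left to G.
    Visit G.
    At G: go left to Y.
      Y is a leaf — visit Y.
    At G: no right child.
  At Z: go right to C.
    C is a leaf — visit C.
At E: go right to H.
  Visit H.
  At H: go left to U.
    Visit U.
    At U: go left to B.
      B is a leaf — visit B.
    At U: go right to L.
      L is a leaf — visit L.
  At H: no right child.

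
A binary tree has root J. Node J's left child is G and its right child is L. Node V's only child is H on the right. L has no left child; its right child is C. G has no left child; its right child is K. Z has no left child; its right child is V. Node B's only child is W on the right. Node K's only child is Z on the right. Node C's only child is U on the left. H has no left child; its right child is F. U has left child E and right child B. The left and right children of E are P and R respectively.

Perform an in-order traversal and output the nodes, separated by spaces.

In-order visits the left subtree, then the node, then the right subtree.
At J: go left to G.
  At G: no left child.
  Visit G.
  At G: go right to K.
    At K: no left child.
    Visit K.
    At K: go right to Z.
      At Z: no left child.
      Visit Z.
      At Z: go right to V.
        At V: no left child.
        Visit V.
        At V: go right to H.
          At H: no left child.
          Visit H.
          At H: go right to F.
            F is a leaf — visit F.
Visit J.
At J: go right to L.
  At L: no left child.
  Visit L.
  At L: go right to C.
    At C: go left to U.
      At U: go left to E.
        At E: go left to P.
          P is a leaf — visit P.
        Visit E.
        At E: go right to R.
          R is a leaf — visit R.
      Visit U.
      At U: go right to B.
        At B: no left child.
        Visit B.
        At B: go right to W.
          W is a leaf — visit W.
    Visit C.
    At C: no right child.

G K Z V H F J L P E R U B W C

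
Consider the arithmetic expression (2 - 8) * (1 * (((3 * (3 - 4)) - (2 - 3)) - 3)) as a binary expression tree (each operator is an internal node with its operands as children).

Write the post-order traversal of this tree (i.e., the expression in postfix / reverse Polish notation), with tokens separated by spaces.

2 8 - 1 3 3 4 - * 2 3 - - 3 - * *

Post-order on an expression tree gives postfix notation: for each operator, emit left operand, right operand, then the operator.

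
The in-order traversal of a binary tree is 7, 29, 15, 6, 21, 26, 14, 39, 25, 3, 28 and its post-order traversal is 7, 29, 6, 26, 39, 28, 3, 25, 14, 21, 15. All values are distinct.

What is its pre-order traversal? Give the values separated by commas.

The last element of post-order is the root; it splits in-order into left and right subtrees.
Root 15: left subtree has 2 nodes {7, 29}, right has 8 {6, 21, 26, 14, 39, 25, 3, 28}.
  Root 29: left subtree has 1 node {7}, right has 0 { }.
  Root 21: left subtree has 1 node {6}, right has 6 {26, 14, 39, 25, 3, 28}.
    Root 14: left subtree has 1 node {26}, right has 4 {39, 25, 3, 28}.
      Root 25: left subtree has 1 node {39}, right has 2 {3, 28}.
        Root 3: left subtree has 0 nodes { }, right has 1 {28}.

15, 29, 7, 21, 6, 14, 26, 25, 39, 3, 28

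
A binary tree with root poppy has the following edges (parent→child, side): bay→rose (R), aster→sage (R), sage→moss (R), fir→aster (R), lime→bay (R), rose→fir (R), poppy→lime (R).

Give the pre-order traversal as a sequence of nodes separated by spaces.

poppy lime bay rose fir aster sage moss

Pre-order visits the node, then its left subtree, then its right subtree.
Visit poppy.
At poppy: no left child.
At poppy: go right to lime.
  Visit lime.
  At lime: no left child.
  At lime: go right to bay.
    Visit bay.
    At bay: no left child.
    At bay: go right to rose.
      Visit rose.
      At rose: no left child.
      At rose: go right to fir.
        Visit fir.
        At fir: no left child.
        At fir: go right to aster.
          Visit aster.
          At aster: no left child.
          At aster: go right to sage.
            Visit sage.
            At sage: no left child.
            At sage: go right to moss.
              moss is a leaf — visit moss.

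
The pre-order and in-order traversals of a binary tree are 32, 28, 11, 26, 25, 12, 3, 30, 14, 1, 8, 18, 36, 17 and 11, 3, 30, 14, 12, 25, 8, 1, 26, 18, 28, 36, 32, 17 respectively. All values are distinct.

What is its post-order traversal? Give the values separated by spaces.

14 30 3 12 8 1 25 18 26 11 36 28 17 32

The first element of pre-order is the root; it splits in-order into left and right subtrees.
Root 32: left subtree has 12 nodes {11, 3, 30, 14, 12, 25, 8, 1, 26, 18, 28, 36}, right has 1 {17}.
  Root 28: left subtree has 10 nodes {11, 3, 30, 14, 12, 25, 8, 1, 26, 18}, right has 1 {36}.
    Root 11: left subtree has 0 nodes { }, right has 9 {3, 30, 14, 12, 25, 8, 1, 26, 18}.
      Root 26: left subtree has 7 nodes {3, 30, 14, 12, 25, 8, 1}, right has 1 {18}.
        Root 25: left subtree has 4 nodes {3, 30, 14, 12}, right has 2 {8, 1}.
          Root 12: left subtree has 3 nodes {3, 30, 14}, right has 0 { }.
            Root 3: left subtree has 0 nodes { }, right has 2 {30, 14}.
              Root 30: left subtree has 0 nodes { }, right has 1 {14}.
          Root 1: left subtree has 1 node {8}, right has 0 { }.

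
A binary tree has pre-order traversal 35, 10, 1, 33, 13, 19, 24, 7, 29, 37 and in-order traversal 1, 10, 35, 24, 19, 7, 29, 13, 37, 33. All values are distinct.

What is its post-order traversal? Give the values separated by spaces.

1 10 24 29 7 19 37 13 33 35

The first element of pre-order is the root; it splits in-order into left and right subtrees.
Root 35: left subtree has 2 nodes {1, 10}, right has 7 {24, 19, 7, 29, 13, 37, 33}.
  Root 10: left subtree has 1 node {1}, right has 0 { }.
  Root 33: left subtree has 6 nodes {24, 19, 7, 29, 13, 37}, right has 0 { }.
    Root 13: left subtree has 4 nodes {24, 19, 7, 29}, right has 1 {37}.
      Root 19: left subtree has 1 node {24}, right has 2 {7, 29}.
        Root 7: left subtree has 0 nodes { }, right has 1 {29}.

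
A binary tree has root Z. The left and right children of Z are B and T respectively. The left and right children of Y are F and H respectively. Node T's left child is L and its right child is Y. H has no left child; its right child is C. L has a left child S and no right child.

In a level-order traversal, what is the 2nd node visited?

B

Level-order visits nodes level by level from the root, left to right within each level.
Level 0: Z
Level 1: B, T
Level 2: L, Y
Level 3: S, F, H
Level 4: C
Full level-order sequence: Z, B, T, L, Y, S, F, H, C.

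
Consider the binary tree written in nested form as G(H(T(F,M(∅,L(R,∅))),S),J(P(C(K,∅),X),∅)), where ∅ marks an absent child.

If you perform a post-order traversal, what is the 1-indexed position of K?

8

Post-order visits the left subtree, then the right subtree, then the node.
At G: go left to H.
  At H: go left to T.
    At T: go left to F.
      F is a leaf — visit F.
    At T: go right to M.
      At M: no left child.
      At M: go right to L.
        At L: go left to R.
          R is a leaf — visit R.
        At L: no right child.
        Visit L.
      Visit M.
    Visit T.
  At H: go right to S.
    S is a leaf — visit S.
  Visit H.
At G: go right to J.
  At J: go left to P.
    At P: go left to C.
      At C: go left to K.
        K is a leaf — visit K.
      At C: no right child.
      Visit C.
    At P: go right to X.
      X is a leaf — visit X.
    Visit P.
  At J: no right child.
  Visit J.
Visit G.
Full post-order sequence: F, R, L, M, T, S, H, K, C, X, P, J, G.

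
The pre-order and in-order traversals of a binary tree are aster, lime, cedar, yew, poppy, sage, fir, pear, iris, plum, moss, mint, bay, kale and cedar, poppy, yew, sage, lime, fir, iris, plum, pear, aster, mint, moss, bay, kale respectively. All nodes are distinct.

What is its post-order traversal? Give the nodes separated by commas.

The first element of pre-order is the root; it splits in-order into left and right subtrees.
Root aster: left subtree has 9 nodes {cedar, poppy, yew, sage, lime, fir, iris, plum, pear}, right has 4 {mint, moss, bay, kale}.
  Root lime: left subtree has 4 nodes {cedar, poppy, yew, sage}, right has 4 {fir, iris, plum, pear}.
    Root cedar: left subtree has 0 nodes { }, right has 3 {poppy, yew, sage}.
      Root yew: left subtree has 1 node {poppy}, right has 1 {sage}.
    Root fir: left subtree has 0 nodes { }, right has 3 {iris, plum, pear}.
      Root pear: left subtree has 2 nodes {iris, plum}, right has 0 { }.
        Root iris: left subtree has 0 nodes { }, right has 1 {plum}.
  Root moss: left subtree has 1 node {mint}, right has 2 {bay, kale}.
    Root bay: left subtree has 0 nodes { }, right has 1 {kale}.

poppy, sage, yew, cedar, plum, iris, pear, fir, lime, mint, kale, bay, moss, aster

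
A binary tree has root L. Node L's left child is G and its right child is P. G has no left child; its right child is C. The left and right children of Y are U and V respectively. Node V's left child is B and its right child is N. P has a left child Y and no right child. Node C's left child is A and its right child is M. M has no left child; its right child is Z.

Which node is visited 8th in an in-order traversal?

In-order visits the left subtree, then the node, then the right subtree.
At L: go left to G.
  At G: no left child.
  Visit G.
  At G: go right to C.
    At C: go left to A.
      A is a leaf — visit A.
    Visit C.
    At C: go right to M.
      At M: no left child.
      Visit M.
      At M: go right to Z.
        Z is a leaf — visit Z.
Visit L.
At L: go right to P.
  At P: go left to Y.
    At Y: go left to U.
      U is a leaf — visit U.
    Visit Y.
    At Y: go right to V.
      At V: go left to B.
        B is a leaf — visit B.
      Visit V.
      At V: go right to N.
        N is a leaf — visit N.
  Visit P.
  At P: no right child.
Full in-order sequence: G, A, C, M, Z, L, U, Y, B, V, N, P.

Y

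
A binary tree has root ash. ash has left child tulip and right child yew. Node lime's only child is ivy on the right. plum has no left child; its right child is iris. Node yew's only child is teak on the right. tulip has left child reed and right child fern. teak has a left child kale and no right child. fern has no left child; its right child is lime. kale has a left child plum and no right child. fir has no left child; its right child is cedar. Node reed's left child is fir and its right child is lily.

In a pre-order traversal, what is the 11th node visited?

Pre-order visits the node, then its left subtree, then its right subtree.
Visit ash.
At ash: go left to tulip.
  Visit tulip.
  At tulip: go left to reed.
    Visit reed.
    At reed: go left to fir.
      Visit fir.
      At fir: no left child.
      At fir: go right to cedar.
        cedar is a leaf — visit cedar.
    At reed: go right to lily.
      lily is a leaf — visit lily.
  At tulip: go right to fern.
    Visit fern.
    At fern: no left child.
    At fern: go right to lime.
      Visit lime.
      At lime: no left child.
      At lime: go right to ivy.
        ivy is a leaf — visit ivy.
At ash: go right to yew.
  Visit yew.
  At yew: no left child.
  At yew: go right to teak.
    Visit teak.
    At teak: go left to kale.
      Visit kale.
      At kale: go left to plum.
        Visit plum.
        At plum: no left child.
        At plum: go right to iris.
          iris is a leaf — visit iris.
      At kale: no right child.
    At teak: no right child.
Full pre-order sequence: ash, tulip, reed, fir, cedar, lily, fern, lime, ivy, yew, teak, kale, plum, iris.

teak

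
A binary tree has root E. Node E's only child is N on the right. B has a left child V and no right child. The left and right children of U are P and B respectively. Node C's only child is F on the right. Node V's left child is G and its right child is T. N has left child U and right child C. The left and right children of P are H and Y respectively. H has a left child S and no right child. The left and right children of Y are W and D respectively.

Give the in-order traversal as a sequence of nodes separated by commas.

E, S, H, P, W, Y, D, U, G, V, T, B, N, C, F

In-order visits the left subtree, then the node, then the right subtree.
At E: no left child.
Visit E.
At E: go right to N.
  At N: go left to U.
    At U: go left to P.
      At P: go left to H.
        At H: go left to S.
          S is a leaf — visit S.
        Visit H.
        At H: no right child.
      Visit P.
      At P: go right to Y.
        At Y: go left to W.
          W is a leaf — visit W.
        Visit Y.
        At Y: go right to D.
          D is a leaf — visit D.
    Visit U.
    At U: go right to B.
      At B: go left to V.
        At V: go left to G.
          G is a leaf — visit G.
        Visit V.
        At V: go right to T.
          T is a leaf — visit T.
      Visit B.
      At B: no right child.
  Visit N.
  At N: go right to C.
    At C: no left child.
    Visit C.
    At C: go right to F.
      F is a leaf — visit F.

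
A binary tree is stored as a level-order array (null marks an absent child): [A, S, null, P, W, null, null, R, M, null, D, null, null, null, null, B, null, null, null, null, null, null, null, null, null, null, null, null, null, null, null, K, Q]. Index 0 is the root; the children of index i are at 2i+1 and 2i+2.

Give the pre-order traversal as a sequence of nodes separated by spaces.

A S P R B K Q M W D

Pre-order visits the node, then its left subtree, then its right subtree.
Visit A.
At A: go left to S.
  Visit S.
  At S: go left to P.
    Visit P.
    At P: go left to R.
      Visit R.
      At R: go left to B.
        Visit B.
        At B: go left to K.
          K is a leaf — visit K.
        At B: go right to Q.
          Q is a leaf — visit Q.
      At R: no right child.
    At P: go right to M.
      M is a leaf — visit M.
  At S: go right to W.
    Visit W.
    At W: no left child.
    At W: go right to D.
      D is a leaf — visit D.
At A: no right child.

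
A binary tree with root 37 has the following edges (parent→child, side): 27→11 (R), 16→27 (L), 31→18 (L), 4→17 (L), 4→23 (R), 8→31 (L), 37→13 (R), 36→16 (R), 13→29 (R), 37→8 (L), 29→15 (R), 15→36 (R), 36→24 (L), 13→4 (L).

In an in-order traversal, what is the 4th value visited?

37

In-order visits the left subtree, then the node, then the right subtree.
At 37: go left to 8.
  At 8: go left to 31.
    At 31: go left to 18.
      18 is a leaf — visit 18.
    Visit 31.
    At 31: no right child.
  Visit 8.
  At 8: no right child.
Visit 37.
At 37: go right to 13.
  At 13: go left to 4.
    At 4: go left to 17.
      17 is a leaf — visit 17.
    Visit 4.
    At 4: go right to 23.
      23 is a leaf — visit 23.
  Visit 13.
  At 13: go right to 29.
    At 29: no left child.
    Visit 29.
    At 29: go right to 15.
      At 15: no left child.
      Visit 15.
      At 15: go right to 36.
        At 36: go left to 24.
          24 is a leaf — visit 24.
        Visit 36.
        At 36: go right to 16.
          At 16: go left to 27.
            At 27: no left child.
            Visit 27.
            At 27: go right to 11.
              11 is a leaf — visit 11.
          Visit 16.
          At 16: no right child.
Full in-order sequence: 18, 31, 8, 37, 17, 4, 23, 13, 29, 15, 24, 36, 27, 11, 16.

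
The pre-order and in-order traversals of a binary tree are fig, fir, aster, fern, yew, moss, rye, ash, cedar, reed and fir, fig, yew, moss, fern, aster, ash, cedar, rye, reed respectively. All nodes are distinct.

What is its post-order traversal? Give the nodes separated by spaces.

fir moss yew fern cedar ash reed rye aster fig

The first element of pre-order is the root; it splits in-order into left and right subtrees.
Root fig: left subtree has 1 node {fir}, right has 8 {yew, moss, fern, aster, ash, cedar, rye, reed}.
  Root aster: left subtree has 3 nodes {yew, moss, fern}, right has 4 {ash, cedar, rye, reed}.
    Root fern: left subtree has 2 nodes {yew, moss}, right has 0 { }.
      Root yew: left subtree has 0 nodes { }, right has 1 {moss}.
    Root rye: left subtree has 2 nodes {ash, cedar}, right has 1 {reed}.
      Root ash: left subtree has 0 nodes { }, right has 1 {cedar}.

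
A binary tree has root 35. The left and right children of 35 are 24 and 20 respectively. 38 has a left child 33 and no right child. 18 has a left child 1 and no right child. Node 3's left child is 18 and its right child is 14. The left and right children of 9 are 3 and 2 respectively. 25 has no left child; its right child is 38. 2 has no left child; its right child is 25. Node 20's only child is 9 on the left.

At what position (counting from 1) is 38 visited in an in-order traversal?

11

In-order visits the left subtree, then the node, then the right subtree.
At 35: go left to 24.
  24 is a leaf — visit 24.
Visit 35.
At 35: go right to 20.
  At 20: go left to 9.
    At 9: go left to 3.
      At 3: go left to 18.
        At 18: go left to 1.
          1 is a leaf — visit 1.
        Visit 18.
        At 18: no right child.
      Visit 3.
      At 3: go right to 14.
        14 is a leaf — visit 14.
    Visit 9.
    At 9: go right to 2.
      At 2: no left child.
      Visit 2.
      At 2: go right to 25.
        At 25: no left child.
        Visit 25.
        At 25: go right to 38.
          At 38: go left to 33.
            33 is a leaf — visit 33.
          Visit 38.
          At 38: no right child.
  Visit 20.
  At 20: no right child.
Full in-order sequence: 24, 35, 1, 18, 3, 14, 9, 2, 25, 33, 38, 20.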